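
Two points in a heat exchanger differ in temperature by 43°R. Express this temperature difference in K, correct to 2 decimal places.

23.89 K

An interval of 1°R corresponds to 5/9 K.
43 × 5/9 = 23.89.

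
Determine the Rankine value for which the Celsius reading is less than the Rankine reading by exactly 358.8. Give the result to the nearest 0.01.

192.71°R

Let R be the Rankine reading. The Celsius reading is C = 5/9·R - 273.15.
Require C - R = -358.8: (-4/9)·R - 273.15 = -358.8.
R = (-358.8 + 273.15) / (-4/9) = 192.71.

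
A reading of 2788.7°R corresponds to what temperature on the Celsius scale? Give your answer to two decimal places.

1276.13°C

In Celsius: (2788.7 - 491.67) × 5/9 = 1276.1278°C.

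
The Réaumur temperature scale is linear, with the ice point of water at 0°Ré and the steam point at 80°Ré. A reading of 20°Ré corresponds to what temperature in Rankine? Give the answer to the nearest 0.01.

Linear interpolation between the fixed points: C = (20 - 0) × 100 / (80 - 0) = 25.0000°C.
Then 25.0000 × 1.8 + 491.67 = 536.67°R.

536.67°R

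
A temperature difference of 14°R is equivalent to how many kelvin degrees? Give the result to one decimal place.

7.8 K

An interval of 1°R corresponds to 5/9 K.
14 × 5/9 = 7.8.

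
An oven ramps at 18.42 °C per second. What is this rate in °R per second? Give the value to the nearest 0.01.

Since only a temperature interval is involved, the additive offset between the scales drops out.
A change of 1°C is a change of 1.8°R, so 18.42 × 1.8 = 33.16.

33.16 °R/second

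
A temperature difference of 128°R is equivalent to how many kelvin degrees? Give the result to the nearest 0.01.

71.11 K

For a temperature interval the offset drops out; only the factor 5/9 applies.
128 × 5/9 = 71.11.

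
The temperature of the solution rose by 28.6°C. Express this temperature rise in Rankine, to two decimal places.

51.48°R

Only the scale ratio 1.8 matters for a change in temperature.
28.6 × 1.8 = 51.48.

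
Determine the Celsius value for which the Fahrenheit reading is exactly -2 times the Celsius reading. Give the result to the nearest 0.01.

Let C be the Celsius reading. The Fahrenheit reading is F = 1.8·C + 32.
Require F = -2·C: 1.8·C + 32 = -2·C.
(3.8)·C = -32  ⇒  C = -8.42.

-8.42°C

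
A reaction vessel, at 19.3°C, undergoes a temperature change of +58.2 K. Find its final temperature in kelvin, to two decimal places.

350.65 K

The 58.2 K change is an interval; Kelvin and Celsius degrees are the same size, so ΔC = +58.2°C.
Final Celsius temperature: 19.3000 + 58.2000 = 77.5000°C.
In kelvin: 77.5000 + 273.15 = 350.65 K.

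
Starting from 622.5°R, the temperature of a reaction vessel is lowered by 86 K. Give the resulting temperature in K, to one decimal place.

Initial temperature in Celsius: (622.5 - 491.67) × 5/9 = 72.6833°C.
The 86 K change is an interval; Kelvin and Celsius degrees are the same size, so ΔC = -86°C.
Final Celsius temperature: 72.6833 - 86.0000 = -13.3167°C.
In kelvin: -13.3167 + 273.15 = 259.8 K.

259.8 K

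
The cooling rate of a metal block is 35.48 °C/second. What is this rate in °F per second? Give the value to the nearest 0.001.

The quantity depends on a temperature interval, so only the ratio of degree sizes applies; the offset between the scales is irrelevant.
A change of 1°C is a change of 1.8°F, so 35.48 × 1.8 = 63.864.

63.864 °F/second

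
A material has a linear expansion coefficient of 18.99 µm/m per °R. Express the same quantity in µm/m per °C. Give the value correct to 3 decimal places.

Since only a temperature interval is involved, the additive offset between the scales drops out.
A change of 1°C is a change of 1.8°R, so per °C the value is 18.99 × 1.8 = 34.182.

34.182 µm/m per °C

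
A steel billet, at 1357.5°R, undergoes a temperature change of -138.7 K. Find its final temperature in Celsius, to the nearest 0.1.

342.3°C

Initial temperature in Celsius: (1357.5 - 491.67) × 5/9 = 481.0167°C.
The 138.7 K change is an interval; Kelvin and Celsius degrees are the same size, so ΔC = -138.7°C.
Final Celsius temperature: 481.0167 - 138.7000 = 342.3167°C.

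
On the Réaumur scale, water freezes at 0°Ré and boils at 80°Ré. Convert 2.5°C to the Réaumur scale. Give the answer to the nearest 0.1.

Linearly onto the Réaumur scale: 0 + (2.5000 / 100) × (80 - 0) = 2.0°Ré.

2.0°Ré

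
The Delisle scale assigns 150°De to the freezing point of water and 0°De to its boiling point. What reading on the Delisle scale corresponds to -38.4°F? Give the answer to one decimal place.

208.7°De

First in Celsius: (-38.4 - 32) × 5/9 = -39.1111°C.
Linearly onto the Delisle scale: 150 + (-39.1111 / 100) × (0 - 150) = 208.7°De.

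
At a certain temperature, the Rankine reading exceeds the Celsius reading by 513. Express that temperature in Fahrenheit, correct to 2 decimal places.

79.99°F

Let x be the Celsius reading; then the Rankine reading is 1.8·x + 491.67.
(1.8·x + 491.67) - x = 513  ⇒  (0.8)·x = 21.33  ⇒  x = 26.6625°C.
In Fahrenheit: 26.6625 × 1.8 + 32 = 79.99°F.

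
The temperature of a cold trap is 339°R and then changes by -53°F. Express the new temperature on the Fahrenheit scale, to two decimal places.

-173.67°F

Initial temperature in Celsius: (339 - 491.67) × 5/9 = -84.8167°C.
The 53°F change is an interval, so only the factor 5/9 applies: -53 × 5/9 = -29.4444°C.
Final Celsius temperature: -84.8167 - 29.4444 = -114.2611°C.
In Fahrenheit: -114.2611 × 1.8 + 32 = -173.67°F.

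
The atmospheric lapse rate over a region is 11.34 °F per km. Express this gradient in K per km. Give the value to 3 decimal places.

6.300 K/km

Since only a temperature interval is involved, the additive offset between the scales drops out.
A change of 1°F is a change of 5/9 K, so 11.34 × 5/9 = 6.300.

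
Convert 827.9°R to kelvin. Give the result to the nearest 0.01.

459.94 K

In Celsius: (827.9 - 491.67) × 5/9 = 186.7944°C.
In kelvin: 186.7944 + 273.15 = 459.94 K.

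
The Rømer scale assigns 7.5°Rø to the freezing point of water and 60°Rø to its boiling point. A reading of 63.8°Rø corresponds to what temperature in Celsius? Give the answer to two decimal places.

Linear interpolation between the fixed points: C = (63.8 - 7.5) × 100 / (60 - 7.5) = 107.2381°C.

107.24°C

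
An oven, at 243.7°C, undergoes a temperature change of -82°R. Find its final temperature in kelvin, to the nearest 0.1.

471.3 K

The 82°R change is an interval, so only the factor 5/9 applies: -82 × 5/9 = -45.5556°C.
Final Celsius temperature: 243.7000 - 45.5556 = 198.1444°C.
In kelvin: 198.1444 + 273.15 = 471.3 K.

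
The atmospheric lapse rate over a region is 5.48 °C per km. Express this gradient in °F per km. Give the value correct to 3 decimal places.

9.864 °F/km

The quantity depends on a temperature interval, so only the ratio of degree sizes applies; the offset between the scales is irrelevant.
A change of 1°C is a change of 1.8°F, so 5.48 × 1.8 = 9.864.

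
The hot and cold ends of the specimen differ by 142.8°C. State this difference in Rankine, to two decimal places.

257.04°R

Only the scale ratio 1.8 matters for a change in temperature.
142.8 × 1.8 = 257.04.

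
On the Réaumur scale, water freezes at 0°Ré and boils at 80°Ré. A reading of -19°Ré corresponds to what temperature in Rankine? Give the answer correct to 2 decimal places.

Linear interpolation between the fixed points: C = (-19 - 0) × 100 / (80 - 0) = -23.7500°C.
Then -23.7500 × 1.8 + 491.67 = 448.92°R.

448.92°R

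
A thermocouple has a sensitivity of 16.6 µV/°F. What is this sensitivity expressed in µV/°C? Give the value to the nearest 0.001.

29.880 µV/°C

The quantity depends on a temperature interval, so only the ratio of degree sizes applies; the offset between the scales is irrelevant.
A change of 1°C is a change of 1.8°F, so per °C the value is 16.6 × 1.8 = 29.880.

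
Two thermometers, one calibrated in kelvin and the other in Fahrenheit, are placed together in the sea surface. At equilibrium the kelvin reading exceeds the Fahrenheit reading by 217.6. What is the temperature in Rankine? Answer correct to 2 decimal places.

544.66°R

Let x be the kelvin reading; then the Fahrenheit reading is 1.8·x - 459.67.
(1.8·x - 459.67) - x = -217.6  ⇒  (0.8)·x = 242.07  ⇒  x = 302.5875 K.
In Celsius: 302.5875 - 273.15 = 29.4375°C.
In Rankine: 29.4375 × 1.8 + 491.67 = 544.66°R.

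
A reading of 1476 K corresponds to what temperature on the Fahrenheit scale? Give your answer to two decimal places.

2197.13°F

In Celsius: 1476 - 273.15 = 1202.8500°C.
In Fahrenheit: 1202.8500 × 1.8 + 32 = 2197.13°F.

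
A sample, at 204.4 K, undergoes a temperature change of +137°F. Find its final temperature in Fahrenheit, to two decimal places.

Initial temperature in Celsius: 204.4 - 273.15 = -68.7500°C.
The 137°F change is an interval, so only the factor 5/9 applies: +137 × 5/9 = +76.1111°C.
Final Celsius temperature: -68.7500 + 76.1111 = 7.3611°C.
In Fahrenheit: 7.3611 × 1.8 + 32 = 45.25°F.

45.25°F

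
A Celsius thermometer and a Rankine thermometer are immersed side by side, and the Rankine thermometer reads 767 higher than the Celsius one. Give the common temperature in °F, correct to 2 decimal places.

Let x be the Celsius reading; then the Rankine reading is 1.8·x + 491.67.
(1.8·x + 491.67) - x = 767  ⇒  (0.8)·x = 275.33  ⇒  x = 344.1625°C.
In Fahrenheit: 344.1625 × 1.8 + 32 = 651.49°F.

651.49°F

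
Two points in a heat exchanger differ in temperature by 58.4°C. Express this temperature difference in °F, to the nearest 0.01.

Only the scale ratio 1.8 matters for a change in temperature.
58.4 × 1.8 = 105.12.

105.12°F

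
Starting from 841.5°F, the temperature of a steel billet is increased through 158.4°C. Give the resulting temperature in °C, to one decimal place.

608.1°C

Initial temperature in Celsius: (841.5 - 32) × 5/9 = 449.7222°C.
Final Celsius temperature: 449.7222 + 158.4000 = 608.1222°C.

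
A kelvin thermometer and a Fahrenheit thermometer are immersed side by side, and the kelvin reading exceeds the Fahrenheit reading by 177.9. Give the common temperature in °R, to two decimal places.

633.98°R

Let x be the kelvin reading; then the Fahrenheit reading is 1.8·x - 459.67.
(1.8·x - 459.67) - x = -177.9  ⇒  (0.8)·x = 281.77  ⇒  x = 352.2125 K.
In Celsius: 352.2125 - 273.15 = 79.0625°C.
In Rankine: 79.0625 × 1.8 + 491.67 = 633.98°R.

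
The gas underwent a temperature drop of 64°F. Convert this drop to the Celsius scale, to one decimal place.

35.6°C

Only the scale ratio 5/9 matters for a change in temperature.
64 × 5/9 = 35.6.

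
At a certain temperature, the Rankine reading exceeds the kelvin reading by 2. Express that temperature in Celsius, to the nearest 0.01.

-270.65°C

Let x be the kelvin reading; then the Rankine reading is 1.8·x.
(1.8·x) - x = 2  ⇒  (0.8)·x = 2  ⇒  x = 2.5000 K.
In Celsius: 2.5 - 273.15 = -270.65°C.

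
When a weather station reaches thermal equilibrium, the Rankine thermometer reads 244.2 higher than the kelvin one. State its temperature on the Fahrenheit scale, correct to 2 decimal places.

89.78°F

Let x be the kelvin reading; then the Rankine reading is 1.8·x.
(1.8·x) - x = 244.2  ⇒  (0.8)·x = 244.2  ⇒  x = 305.2500 K.
In Celsius: 305.25 - 273.15 = 32.1000°C.
In Fahrenheit: 32.1000 × 1.8 + 32 = 89.78°F.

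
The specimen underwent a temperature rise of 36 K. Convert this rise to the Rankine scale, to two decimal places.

64.80°R

Only the scale ratio 1.8 matters for a change in temperature.
36 × 1.8 = 64.80.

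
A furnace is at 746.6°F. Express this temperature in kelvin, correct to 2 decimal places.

In Celsius: (746.6 - 32) × 5/9 = 397.0000°C.
In kelvin: 397.0000 + 273.15 = 670.15 K.

670.15 K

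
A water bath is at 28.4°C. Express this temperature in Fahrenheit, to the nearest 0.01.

In Fahrenheit: 28.4000 × 1.8 + 32 = 83.12°F.

83.12°F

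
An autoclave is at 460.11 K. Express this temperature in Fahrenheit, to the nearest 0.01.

368.53°F

In Celsius: 460.11 - 273.15 = 186.9600°C.
In Fahrenheit: 186.9600 × 1.8 + 32 = 368.53°F.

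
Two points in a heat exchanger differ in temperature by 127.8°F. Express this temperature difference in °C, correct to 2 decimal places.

Only the scale ratio 5/9 matters for a change in temperature.
127.8 × 5/9 = 71.00.

71.00°C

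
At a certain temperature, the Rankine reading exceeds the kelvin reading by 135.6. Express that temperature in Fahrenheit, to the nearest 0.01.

-154.57°F

Let x be the kelvin reading; then the Rankine reading is 1.8·x.
(1.8·x) - x = 135.6  ⇒  (0.8)·x = 135.6  ⇒  x = 169.5000 K.
In Celsius: 169.5 - 273.15 = -103.6500°C.
In Fahrenheit: -103.6500 × 1.8 + 32 = -154.57°F.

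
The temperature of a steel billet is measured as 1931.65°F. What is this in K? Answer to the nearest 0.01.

In Celsius: (1931.65 - 32) × 5/9 = 1055.3611°C.
In kelvin: 1055.3611 + 273.15 = 1328.51 K.

1328.51 K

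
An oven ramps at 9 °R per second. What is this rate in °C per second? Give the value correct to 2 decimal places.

5.00 °C/second

The quantity depends on a temperature interval, so only the ratio of degree sizes applies; the offset between the scales is irrelevant.
A change of 1°R is a change of 5/9°C, so 9 × 5/9 = 5.00.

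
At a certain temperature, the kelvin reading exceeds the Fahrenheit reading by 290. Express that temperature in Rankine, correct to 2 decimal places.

Let x be the Fahrenheit reading; then the kelvin reading is 5/9·x + 255.372.
(5/9·x + 255.372) - x = 290  ⇒  (-4/9)·x = 34.6278  ⇒  x = -77.9125°F.
In Celsius: (-77.9125 - 32) × 5/9 = -61.0625°C.
In Rankine: -61.0625 × 1.8 + 491.67 = 381.76°R.

381.76°R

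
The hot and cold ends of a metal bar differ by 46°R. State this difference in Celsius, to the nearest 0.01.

An interval of 1°R corresponds to 5/9°C.
46 × 5/9 = 25.56.

25.56°C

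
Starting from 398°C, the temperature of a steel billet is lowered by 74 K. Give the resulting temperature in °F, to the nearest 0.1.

The 74 K change is an interval; Kelvin and Celsius degrees are the same size, so ΔC = -74°C.
Final Celsius temperature: 398.0000 - 74.0000 = 324.0000°C.
In Fahrenheit: 324.0000 × 1.8 + 32 = 615.2°F.

615.2°F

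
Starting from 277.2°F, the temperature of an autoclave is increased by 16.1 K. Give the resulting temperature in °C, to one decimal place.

Initial temperature in Celsius: (277.2 - 32) × 5/9 = 136.2222°C.
The 16.1 K change is an interval; Kelvin and Celsius degrees are the same size, so ΔC = +16.1°C.
Final Celsius temperature: 136.2222 + 16.1000 = 152.3222°C.

152.3°C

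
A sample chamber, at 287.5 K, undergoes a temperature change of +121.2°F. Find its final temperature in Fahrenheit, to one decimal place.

179.0°F

Initial temperature in Celsius: 287.5 - 273.15 = 14.3500°C.
The 121.2°F change is an interval, so only the factor 5/9 applies: +121.2 × 5/9 = +67.3333°C.
Final Celsius temperature: 14.3500 + 67.3333 = 81.6833°C.
In Fahrenheit: 81.6833 × 1.8 + 32 = 179.0°F.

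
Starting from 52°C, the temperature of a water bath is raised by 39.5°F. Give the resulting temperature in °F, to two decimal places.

165.10°F

The 39.5°F change is an interval, so only the factor 5/9 applies: +39.5 × 5/9 = +21.9444°C.
Final Celsius temperature: 52.0000 + 21.9444 = 73.9444°C.
In Fahrenheit: 73.9444 × 1.8 + 32 = 165.10°F.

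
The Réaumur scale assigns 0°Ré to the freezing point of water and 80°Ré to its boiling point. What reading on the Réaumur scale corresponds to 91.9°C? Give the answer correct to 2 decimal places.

73.52°Ré

Linearly onto the Réaumur scale: 0 + (91.9000 / 100) × (80 - 0) = 73.52°Ré.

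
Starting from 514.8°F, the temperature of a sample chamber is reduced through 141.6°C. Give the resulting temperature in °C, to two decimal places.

126.62°C

Initial temperature in Celsius: (514.8 - 32) × 5/9 = 268.2222°C.
Final Celsius temperature: 268.2222 - 141.6000 = 126.6222°C.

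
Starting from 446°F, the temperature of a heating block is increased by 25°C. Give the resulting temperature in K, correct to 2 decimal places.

528.15 K

Initial temperature in Celsius: (446 - 32) × 5/9 = 230.0000°C.
Final Celsius temperature: 230.0000 + 25.0000 = 255.0000°C.
In kelvin: 255.0000 + 273.15 = 528.15 K.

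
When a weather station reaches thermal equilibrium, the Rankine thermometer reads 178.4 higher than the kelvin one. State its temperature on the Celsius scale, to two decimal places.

Let x be the kelvin reading; then the Rankine reading is 1.8·x.
(1.8·x) - x = 178.4  ⇒  (0.8)·x = 178.4  ⇒  x = 223.0000 K.
In Celsius: 223 - 273.15 = -50.15°C.

-50.15°C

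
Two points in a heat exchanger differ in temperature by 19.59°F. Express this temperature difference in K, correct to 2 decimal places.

10.88 K

For a temperature interval the offset drops out; only the factor 5/9 applies.
19.59 × 5/9 = 10.88.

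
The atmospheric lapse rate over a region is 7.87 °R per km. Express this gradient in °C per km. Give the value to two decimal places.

4.37 °C/km

Since only a temperature interval is involved, the additive offset between the scales drops out.
A change of 1°R is a change of 5/9°C, so 7.87 × 5/9 = 4.37.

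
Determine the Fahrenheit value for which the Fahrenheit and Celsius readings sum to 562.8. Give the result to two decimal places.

373.23°F

Let F be the Fahrenheit reading. The Celsius reading is C = 5/9·F - 17.7778.
Require F + C = 562.8: (14/9)·F - 17.7778 = 562.8.
F = (562.8 + 17.7778) / (14/9) = 373.23.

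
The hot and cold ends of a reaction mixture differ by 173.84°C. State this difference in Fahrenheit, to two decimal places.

For a temperature interval the offset drops out; only the factor 1.8 applies.
173.84 × 1.8 = 312.91.

312.91°F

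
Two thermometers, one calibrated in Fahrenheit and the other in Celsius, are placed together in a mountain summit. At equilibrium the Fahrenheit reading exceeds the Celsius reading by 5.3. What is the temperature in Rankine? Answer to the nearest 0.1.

Let x be the Fahrenheit reading; then the Celsius reading is 5/9·x - 17.7778.
(5/9·x - 17.7778) - x = -5.3  ⇒  (-4/9)·x = 12.4778  ⇒  x = -28.0750°F.
In Celsius: (-28.075 - 32) × 5/9 = -33.3750°C.
In Rankine: -33.3750 × 1.8 + 491.67 = 431.6°R.

431.6°R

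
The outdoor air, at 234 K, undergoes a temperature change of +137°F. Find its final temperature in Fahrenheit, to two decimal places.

Initial temperature in Celsius: 234 - 273.15 = -39.1500°C.
The 137°F change is an interval, so only the factor 5/9 applies: +137 × 5/9 = +76.1111°C.
Final Celsius temperature: -39.1500 + 76.1111 = 36.9611°C.
In Fahrenheit: 36.9611 × 1.8 + 32 = 98.53°F.

98.53°F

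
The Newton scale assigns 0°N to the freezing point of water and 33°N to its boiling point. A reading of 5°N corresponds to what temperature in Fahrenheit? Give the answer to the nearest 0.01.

59.27°F

Linear interpolation between the fixed points: C = (5 - 0) × 100 / (33 - 0) = 15.1515°C.
Then 15.1515 × 1.8 + 32 = 59.27°F.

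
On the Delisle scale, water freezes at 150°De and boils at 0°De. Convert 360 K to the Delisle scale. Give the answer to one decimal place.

First in Celsius: 360 - 273.15 = 86.8500°C.
Linearly onto the Delisle scale: 150 + (86.8500 / 100) × (0 - 150) = 19.7°De.

19.7°De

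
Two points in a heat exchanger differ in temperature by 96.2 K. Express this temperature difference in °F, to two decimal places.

173.16°F

An interval of 1 K corresponds to 1.8°F.
96.2 × 1.8 = 173.16.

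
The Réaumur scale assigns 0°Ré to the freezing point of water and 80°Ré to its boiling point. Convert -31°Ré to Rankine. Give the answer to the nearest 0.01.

Linear interpolation between the fixed points: C = (-31 - 0) × 100 / (80 - 0) = -38.7500°C.
Then -38.7500 × 1.8 + 491.67 = 421.92°R.

421.92°R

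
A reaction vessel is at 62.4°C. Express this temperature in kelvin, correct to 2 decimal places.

335.55 K

In kelvin: 62.4000 + 273.15 = 335.55 K.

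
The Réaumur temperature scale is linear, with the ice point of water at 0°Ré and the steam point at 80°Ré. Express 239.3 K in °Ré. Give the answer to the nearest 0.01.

-27.08°Ré

First in Celsius: 239.3 - 273.15 = -33.8500°C.
Linearly onto the Réaumur scale: 0 + (-33.8500 / 100) × (80 - 0) = -27.08°Ré.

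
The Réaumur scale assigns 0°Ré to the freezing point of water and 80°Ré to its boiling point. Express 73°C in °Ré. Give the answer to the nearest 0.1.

Linearly onto the Réaumur scale: 0 + (73.0000 / 100) × (80 - 0) = 58.4°Ré.

58.4°Ré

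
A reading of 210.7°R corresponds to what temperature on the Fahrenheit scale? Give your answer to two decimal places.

In Celsius: (210.7 - 491.67) × 5/9 = -156.0944°C.
In Fahrenheit: -156.0944 × 1.8 + 32 = -248.97°F.

-248.97°F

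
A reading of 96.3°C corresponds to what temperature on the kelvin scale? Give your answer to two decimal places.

In kelvin: 96.3000 + 273.15 = 369.45 K.

369.45 K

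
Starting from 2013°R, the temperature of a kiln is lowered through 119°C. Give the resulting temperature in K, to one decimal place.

999.3 K

Initial temperature in Celsius: (2013 - 491.67) × 5/9 = 845.1833°C.
Final Celsius temperature: 845.1833 - 119.0000 = 726.1833°C.
In kelvin: 726.1833 + 273.15 = 999.3 K.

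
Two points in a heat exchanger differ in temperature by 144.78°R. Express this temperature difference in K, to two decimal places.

80.43 K

Only the scale ratio 5/9 matters for a change in temperature.
144.78 × 5/9 = 80.43.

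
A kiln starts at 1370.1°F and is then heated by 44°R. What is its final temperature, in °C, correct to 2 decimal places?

Initial temperature in Celsius: (1370.1 - 32) × 5/9 = 743.3889°C.
The 44°R change is an interval, so only the factor 5/9 applies: +44 × 5/9 = +24.4444°C.
Final Celsius temperature: 743.3889 + 24.4444 = 767.8333°C.

767.83°C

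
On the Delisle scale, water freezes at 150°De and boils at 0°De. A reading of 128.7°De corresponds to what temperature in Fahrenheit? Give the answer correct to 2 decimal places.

57.56°F

Linear interpolation between the fixed points: C = (128.7 - 150) × 100 / (0 - 150) = 14.2000°C.
Then 14.2000 × 1.8 + 32 = 57.56°F.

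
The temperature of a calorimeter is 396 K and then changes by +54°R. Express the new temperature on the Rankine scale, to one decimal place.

766.8°R

Initial temperature in Celsius: 396 - 273.15 = 122.8500°C.
The 54°R change is an interval, so only the factor 5/9 applies: +54 × 5/9 = +30.0000°C.
Final Celsius temperature: 122.8500 + 30.0000 = 152.8500°C.
In Rankine: 152.8500 × 1.8 + 491.67 = 766.8°R.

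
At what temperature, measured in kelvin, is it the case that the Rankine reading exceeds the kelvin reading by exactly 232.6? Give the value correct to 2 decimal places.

290.75 K

Let K be the kelvin reading. The Rankine reading is R = 1.8·K.
Require R - K = 232.6: (0.8)·K = 232.6.
K = (232.6) / (0.8) = 290.75.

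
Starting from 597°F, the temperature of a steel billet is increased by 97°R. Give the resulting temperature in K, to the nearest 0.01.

Initial temperature in Celsius: (597 - 32) × 5/9 = 313.8889°C.
The 97°R change is an interval, so only the factor 5/9 applies: +97 × 5/9 = +53.8889°C.
Final Celsius temperature: 313.8889 + 53.8889 = 367.7778°C.
In kelvin: 367.7778 + 273.15 = 640.93 K.

640.93 K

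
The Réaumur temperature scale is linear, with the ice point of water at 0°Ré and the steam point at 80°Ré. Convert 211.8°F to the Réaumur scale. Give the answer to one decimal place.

79.9°Ré

First in Celsius: (211.8 - 32) × 5/9 = 99.8889°C.
Linearly onto the Réaumur scale: 0 + (99.8889 / 100) × (80 - 0) = 79.9°Ré.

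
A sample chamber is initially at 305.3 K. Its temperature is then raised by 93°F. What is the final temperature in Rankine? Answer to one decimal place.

Initial temperature in Celsius: 305.3 - 273.15 = 32.1500°C.
The 93°F change is an interval, so only the factor 5/9 applies: +93 × 5/9 = +51.6667°C.
Final Celsius temperature: 32.1500 + 51.6667 = 83.8167°C.
In Rankine: 83.8167 × 1.8 + 491.67 = 642.5°R.

642.5°R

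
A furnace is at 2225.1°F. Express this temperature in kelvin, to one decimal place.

1491.5 K

In Celsius: (2225.1 - 32) × 5/9 = 1218.3889°C.
In kelvin: 1218.3889 + 273.15 = 1491.5 K.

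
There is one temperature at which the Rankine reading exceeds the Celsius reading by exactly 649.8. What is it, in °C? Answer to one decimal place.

Let C be the Celsius reading. The Rankine reading is R = 1.8·C + 491.67.
Require R - C = 649.8: (0.8)·C + 491.67 = 649.8.
C = (649.8 - 491.67) / (0.8) = 197.7.

197.7°C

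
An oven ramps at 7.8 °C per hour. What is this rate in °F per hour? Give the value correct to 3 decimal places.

Since only a temperature interval is involved, the additive offset between the scales drops out.
A change of 1°C is a change of 1.8°F, so 7.8 × 1.8 = 14.040.

14.040 °F/hour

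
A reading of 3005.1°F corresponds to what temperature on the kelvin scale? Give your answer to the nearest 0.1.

1924.9 K

In Celsius: (3005.1 - 32) × 5/9 = 1651.7222°C.
In kelvin: 1651.7222 + 273.15 = 1924.9 K.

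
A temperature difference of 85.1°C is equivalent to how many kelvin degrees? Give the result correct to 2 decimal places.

Celsius and kelvin degrees are the same size, so the interval is unchanged: 85.10.

85.10 K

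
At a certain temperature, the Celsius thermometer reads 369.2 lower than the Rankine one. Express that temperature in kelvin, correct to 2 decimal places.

120.06 K

Let x be the Rankine reading; then the Celsius reading is 5/9·x - 273.15.
(5/9·x - 273.15) - x = -369.2  ⇒  (-4/9)·x = -96.05  ⇒  x = 216.1125°R.
In Celsius: (216.1125 - 491.67) × 5/9 = -153.0875°C.
In kelvin: -153.0875 + 273.15 = 120.06 K.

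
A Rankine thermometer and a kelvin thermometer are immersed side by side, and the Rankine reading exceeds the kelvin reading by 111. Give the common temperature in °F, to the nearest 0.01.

-209.92°F

Let x be the Rankine reading; then the kelvin reading is 5/9·x.
(5/9·x) - x = -111  ⇒  (-4/9)·x = -111  ⇒  x = 249.7500°R.
In Celsius: (249.75 - 491.67) × 5/9 = -134.4000°C.
In Fahrenheit: -134.4000 × 1.8 + 32 = -209.92°F.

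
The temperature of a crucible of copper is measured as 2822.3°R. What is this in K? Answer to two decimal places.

1567.94 K

In Celsius: (2822.3 - 491.67) × 5/9 = 1294.7944°C.
In kelvin: 1294.7944 + 273.15 = 1567.94 K.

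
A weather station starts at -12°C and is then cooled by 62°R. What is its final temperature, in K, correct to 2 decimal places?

The 62°R change is an interval, so only the factor 5/9 applies: -62 × 5/9 = -34.4444°C.
Final Celsius temperature: -12.0000 - 34.4444 = -46.4444°C.
In kelvin: -46.4444 + 273.15 = 226.71 K.

226.71 K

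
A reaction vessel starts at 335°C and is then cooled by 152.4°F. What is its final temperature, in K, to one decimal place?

523.5 K

The 152.4°F change is an interval, so only the factor 5/9 applies: -152.4 × 5/9 = -84.6667°C.
Final Celsius temperature: 335.0000 - 84.6667 = 250.3333°C.
In kelvin: 250.3333 + 273.15 = 523.5 K.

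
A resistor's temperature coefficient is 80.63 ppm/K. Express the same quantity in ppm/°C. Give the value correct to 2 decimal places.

80.63 ppm/°C

The quantity depends on a temperature interval, so only the ratio of degree sizes applies; the offset between the scales is irrelevant.
A change of 1°C is a change of 1 K, so per °C the value is 80.63 × 1 = 80.63.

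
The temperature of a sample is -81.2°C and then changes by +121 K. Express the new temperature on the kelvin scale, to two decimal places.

The 121 K change is an interval; Kelvin and Celsius degrees are the same size, so ΔC = +121°C.
Final Celsius temperature: -81.2000 + 121.0000 = 39.8000°C.
In kelvin: 39.8000 + 273.15 = 312.95 K.

312.95 K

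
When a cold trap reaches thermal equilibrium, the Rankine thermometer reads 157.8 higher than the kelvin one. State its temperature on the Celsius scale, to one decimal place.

-75.9°C

Let x be the kelvin reading; then the Rankine reading is 1.8·x.
(1.8·x) - x = 157.8  ⇒  (0.8)·x = 157.8  ⇒  x = 197.2500 K.
In Celsius: 197.25 - 273.15 = -75.9°C.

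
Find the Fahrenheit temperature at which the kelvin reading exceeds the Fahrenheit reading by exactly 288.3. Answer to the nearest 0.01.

-74.09°F

Let F be the Fahrenheit reading. The kelvin reading is K = 5/9·F + 255.372.
Require K - F = 288.3: (-4/9)·F + 255.372 = 288.3.
F = (288.3 - 255.372) / (-4/9) = -74.09.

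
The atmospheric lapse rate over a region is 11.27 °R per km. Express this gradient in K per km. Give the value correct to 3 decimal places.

6.261 K/km

The quantity depends on a temperature interval, so only the ratio of degree sizes applies; the offset between the scales is irrelevant.
A change of 1°R is a change of 5/9 K, so 11.27 × 5/9 = 6.261.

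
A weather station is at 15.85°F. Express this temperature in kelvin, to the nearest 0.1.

264.2 K

In Celsius: (15.85 - 32) × 5/9 = -8.9722°C.
In kelvin: -8.9722 + 273.15 = 264.2 K.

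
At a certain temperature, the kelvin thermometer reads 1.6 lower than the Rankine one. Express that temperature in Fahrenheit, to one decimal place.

Let x be the Rankine reading; then the kelvin reading is 5/9·x.
(5/9·x) - x = -1.6  ⇒  (-4/9)·x = -1.6  ⇒  x = 3.6000°R.
In Celsius: (3.6 - 491.67) × 5/9 = -271.1500°C.
In Fahrenheit: -271.1500 × 1.8 + 32 = -456.1°F.

-456.1°F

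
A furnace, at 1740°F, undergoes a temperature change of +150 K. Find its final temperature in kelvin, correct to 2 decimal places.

Initial temperature in Celsius: (1740 - 32) × 5/9 = 948.8889°C.
The 150 K change is an interval; Kelvin and Celsius degrees are the same size, so ΔC = +150°C.
Final Celsius temperature: 948.8889 + 150.0000 = 1098.8889°C.
In kelvin: 1098.8889 + 273.15 = 1372.04 K.

1372.04 K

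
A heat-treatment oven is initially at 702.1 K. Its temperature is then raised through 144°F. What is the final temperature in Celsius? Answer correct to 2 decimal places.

Initial temperature in Celsius: 702.1 - 273.15 = 428.9500°C.
The 144°F change is an interval, so only the factor 5/9 applies: +144 × 5/9 = +80.0000°C.
Final Celsius temperature: 428.9500 + 80.0000 = 508.9500°C.

508.95°C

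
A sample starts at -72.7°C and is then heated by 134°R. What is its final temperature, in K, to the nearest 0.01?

The 134°R change is an interval, so only the factor 5/9 applies: +134 × 5/9 = +74.4444°C.
Final Celsius temperature: -72.7000 + 74.4444 = 1.7444°C.
In kelvin: 1.7444 + 273.15 = 274.89 K.

274.89 K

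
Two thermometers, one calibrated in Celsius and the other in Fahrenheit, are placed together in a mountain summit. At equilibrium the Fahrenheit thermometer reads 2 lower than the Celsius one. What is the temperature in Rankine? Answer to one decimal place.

415.2°R

Let x be the Celsius reading; then the Fahrenheit reading is 1.8·x + 32.
(1.8·x + 32) - x = -2  ⇒  (0.8)·x = -34  ⇒  x = -42.5000°C.
In Rankine: -42.5000 × 1.8 + 491.67 = 415.2°R.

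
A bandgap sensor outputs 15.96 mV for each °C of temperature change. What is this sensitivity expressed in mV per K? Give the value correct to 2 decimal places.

Since only a temperature interval is involved, the additive offset between the scales drops out.
A change of 1 K is a change of 1°C, so per K the value is 15.96 × 1 = 15.96.

15.96 mV per K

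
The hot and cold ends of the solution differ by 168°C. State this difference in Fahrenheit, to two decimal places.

An interval of 1°C corresponds to 1.8°F.
168 × 1.8 = 302.40.

302.40°F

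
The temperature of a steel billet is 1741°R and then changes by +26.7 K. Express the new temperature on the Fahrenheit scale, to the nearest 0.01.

Initial temperature in Celsius: (1741 - 491.67) × 5/9 = 694.0722°C.
The 26.7 K change is an interval; Kelvin and Celsius degrees are the same size, so ΔC = +26.7°C.
Final Celsius temperature: 694.0722 + 26.7000 = 720.7722°C.
In Fahrenheit: 720.7722 × 1.8 + 32 = 1329.39°F.

1329.39°F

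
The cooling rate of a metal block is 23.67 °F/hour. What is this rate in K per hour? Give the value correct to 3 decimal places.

13.150 K/hour

Since only a temperature interval is involved, the additive offset between the scales drops out.
A change of 1°F is a change of 5/9 K, so 23.67 × 5/9 = 13.150.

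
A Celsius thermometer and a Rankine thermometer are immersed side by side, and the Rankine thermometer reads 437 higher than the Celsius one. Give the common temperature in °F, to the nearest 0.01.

Let x be the Celsius reading; then the Rankine reading is 1.8·x + 491.67.
(1.8·x + 491.67) - x = 437  ⇒  (0.8)·x = -54.67  ⇒  x = -68.3375°C.
In Fahrenheit: -68.3375 × 1.8 + 32 = -91.01°F.

-91.01°F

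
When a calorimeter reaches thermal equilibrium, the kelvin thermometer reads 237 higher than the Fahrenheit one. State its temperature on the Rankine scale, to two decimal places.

Let x be the Fahrenheit reading; then the kelvin reading is 5/9·x + 255.372.
(5/9·x + 255.372) - x = 237  ⇒  (-4/9)·x = -18.3722  ⇒  x = 41.3375°F.
In Celsius: (41.3375 - 32) × 5/9 = 5.1875°C.
In Rankine: 5.1875 × 1.8 + 491.67 = 501.01°R.

501.01°R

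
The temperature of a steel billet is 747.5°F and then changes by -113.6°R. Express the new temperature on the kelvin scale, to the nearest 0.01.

Initial temperature in Celsius: (747.5 - 32) × 5/9 = 397.5000°C.
The 113.6°R change is an interval, so only the factor 5/9 applies: -113.6 × 5/9 = -63.1111°C.
Final Celsius temperature: 397.5000 - 63.1111 = 334.3889°C.
In kelvin: 334.3889 + 273.15 = 607.54 K.

607.54 K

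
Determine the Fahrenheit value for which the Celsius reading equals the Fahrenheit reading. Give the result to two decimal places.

-40.00°F

Let F be the Fahrenheit reading. The Celsius reading is C = 5/9·F - 17.7778.
Set C = F: 5/9·F - 17.7778 = F.
(-4/9)·F = 17.7778  ⇒  F = -40.00.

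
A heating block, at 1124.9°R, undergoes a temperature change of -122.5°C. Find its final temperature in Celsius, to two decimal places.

Initial temperature in Celsius: (1124.9 - 491.67) × 5/9 = 351.7944°C.
Final Celsius temperature: 351.7944 - 122.5000 = 229.2944°C.

229.29°C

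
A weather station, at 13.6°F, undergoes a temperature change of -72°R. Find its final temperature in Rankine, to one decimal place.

401.3°R

Initial temperature in Celsius: (13.6 - 32) × 5/9 = -10.2222°C.
The 72°R change is an interval, so only the factor 5/9 applies: -72 × 5/9 = -40.0000°C.
Final Celsius temperature: -10.2222 - 40.0000 = -50.2222°C.
In Rankine: -50.2222 × 1.8 + 491.67 = 401.3°R.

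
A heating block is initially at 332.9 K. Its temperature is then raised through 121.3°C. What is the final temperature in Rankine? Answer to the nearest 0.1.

817.6°R

Initial temperature in Celsius: 332.9 - 273.15 = 59.7500°C.
Final Celsius temperature: 59.7500 + 121.3000 = 181.0500°C.
In Rankine: 181.0500 × 1.8 + 491.67 = 817.6°R.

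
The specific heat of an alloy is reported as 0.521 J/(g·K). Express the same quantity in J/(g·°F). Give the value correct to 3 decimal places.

The quantity depends on a temperature interval, so only the ratio of degree sizes applies; the offset between the scales is irrelevant.
A change of 1°F is a change of 5/9 K, so per °F the value is 0.521 × 5/9 = 0.289.

0.289 J/(g·°F)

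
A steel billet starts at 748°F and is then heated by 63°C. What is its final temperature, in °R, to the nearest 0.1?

Initial temperature in Celsius: (748 - 32) × 5/9 = 397.7778°C.
Final Celsius temperature: 397.7778 + 63.0000 = 460.7778°C.
In Rankine: 460.7778 × 1.8 + 491.67 = 1321.1°R.

1321.1°R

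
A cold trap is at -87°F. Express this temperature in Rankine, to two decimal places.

In Celsius: (-87 - 32) × 5/9 = -66.1111°C.
In Rankine: -66.1111 × 1.8 + 491.67 = 372.67°R.

372.67°R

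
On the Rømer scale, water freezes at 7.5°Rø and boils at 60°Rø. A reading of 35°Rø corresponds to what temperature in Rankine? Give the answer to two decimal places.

585.96°R

Linear interpolation between the fixed points: C = (35 - 7.5) × 100 / (60 - 7.5) = 52.3810°C.
Then 52.3810 × 1.8 + 491.67 = 585.96°R.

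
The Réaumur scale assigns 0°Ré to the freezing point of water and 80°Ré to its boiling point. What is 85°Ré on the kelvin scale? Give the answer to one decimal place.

379.4 K

Linear interpolation between the fixed points: C = (85 - 0) × 100 / (80 - 0) = 106.2500°C.
Then 106.2500 + 273.15 = 379.4 K.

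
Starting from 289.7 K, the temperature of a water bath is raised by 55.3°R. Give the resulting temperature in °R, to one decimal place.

Initial temperature in Celsius: 289.7 - 273.15 = 16.5500°C.
The 55.3°R change is an interval, so only the factor 5/9 applies: +55.3 × 5/9 = +30.7222°C.
Final Celsius temperature: 16.5500 + 30.7222 = 47.2722°C.
In Rankine: 47.2722 × 1.8 + 491.67 = 576.8°R.

576.8°R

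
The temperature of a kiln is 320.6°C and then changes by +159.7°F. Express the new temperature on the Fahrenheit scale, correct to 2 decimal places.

The 159.7°F change is an interval, so only the factor 5/9 applies: +159.7 × 5/9 = +88.7222°C.
Final Celsius temperature: 320.6000 + 88.7222 = 409.3222°C.
In Fahrenheit: 409.3222 × 1.8 + 32 = 768.78°F.

768.78°F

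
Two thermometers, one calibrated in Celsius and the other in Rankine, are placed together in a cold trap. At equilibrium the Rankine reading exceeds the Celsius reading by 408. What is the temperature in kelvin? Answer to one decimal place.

Let x be the Celsius reading; then the Rankine reading is 1.8·x + 491.67.
(1.8·x + 491.67) - x = 408  ⇒  (0.8)·x = -83.67  ⇒  x = -104.5875°C.
In kelvin: -104.5875 + 273.15 = 168.6 K.

168.6 K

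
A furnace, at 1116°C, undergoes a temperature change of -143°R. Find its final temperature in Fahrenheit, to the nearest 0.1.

The 143°R change is an interval, so only the factor 5/9 applies: -143 × 5/9 = -79.4444°C.
Final Celsius temperature: 1116.0000 - 79.4444 = 1036.5556°C.
In Fahrenheit: 1036.5556 × 1.8 + 32 = 1897.8°F.

1897.8°F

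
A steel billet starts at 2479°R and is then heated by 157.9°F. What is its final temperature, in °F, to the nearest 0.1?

Initial temperature in Celsius: (2479 - 491.67) × 5/9 = 1104.0722°C.
The 157.9°F change is an interval, so only the factor 5/9 applies: +157.9 × 5/9 = +87.7222°C.
Final Celsius temperature: 1104.0722 + 87.7222 = 1191.7944°C.
In Fahrenheit: 1191.7944 × 1.8 + 32 = 2177.2°F.

2177.2°F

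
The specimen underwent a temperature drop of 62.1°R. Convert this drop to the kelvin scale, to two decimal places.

34.50 K

An interval of 1°R corresponds to 5/9 K.
62.1 × 5/9 = 34.50.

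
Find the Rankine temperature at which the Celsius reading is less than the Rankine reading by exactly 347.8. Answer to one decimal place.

168.0°R

Let R be the Rankine reading. The Celsius reading is C = 5/9·R - 273.15.
Require C - R = -347.8: (-4/9)·R - 273.15 = -347.8.
R = (-347.8 + 273.15) / (-4/9) = 168.0.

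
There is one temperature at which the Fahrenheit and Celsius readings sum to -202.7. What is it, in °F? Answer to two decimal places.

Let F be the Fahrenheit reading. The Celsius reading is C = 5/9·F - 17.7778.
Require F + C = -202.7: (14/9)·F - 17.7778 = -202.7.
F = (-202.7 + 17.7778) / (14/9) = -118.88.

-118.88°F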